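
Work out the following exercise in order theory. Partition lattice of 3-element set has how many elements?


B(n) = number of set partitions of an n-element set.
B(n) satisfies the recurrence: B(n+1) = sum_k C(n,k)*B(k).
B(3) = 5


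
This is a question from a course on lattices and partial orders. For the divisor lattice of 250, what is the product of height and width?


Height = length of longest chain minus 1; width = size of largest antichain.
A maximum chain: 1 | 5 | 25 | 125 | 250  (height 4).
A maximum antichain: {2, 5}  (width 2).
Product = 4 * 2 = 8


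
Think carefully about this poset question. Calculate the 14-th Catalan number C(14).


C(n) = C(2n, n) / (n+1).
C(28, 14) = 40116600
C(14) = 40116600 / 15 = 2674440


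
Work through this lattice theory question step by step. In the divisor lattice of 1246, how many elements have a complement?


An element a is complemented if some b has a meet b = bottom, a join b = top.
a is complemented iff gcd(a, n/a)=1, i.e. a is a unitary divisor of 1246.
Complemented elements: 1, 2, 7, 14, 89, 178, ... (2 more)
Count: 8


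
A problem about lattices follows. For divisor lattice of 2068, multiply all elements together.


Divisors of 2068: [1, 2, 4, 11, 22, 44, 47, 94, 188, 517, 1034, 2068]
Product = n^(d(n)/2) = 2068^(12/2)
Product = 78217369548630298624


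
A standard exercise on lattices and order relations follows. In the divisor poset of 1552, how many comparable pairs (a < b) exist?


A comparable pair {a,b} has a < b or b < a in the order.
Count unordered pairs where one element is strictly below the other.
Examples: {1,2}, {1,4}, {1,8}, {1,16}, ...
Total comparable pairs: 35


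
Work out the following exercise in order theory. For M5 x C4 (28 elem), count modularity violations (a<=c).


Modular law: if a <= c then a v (b ^ c) = (a v b) ^ c.
Check all triples (a,b,c) with a <= c among 28 elements.
This lattice is modular (diamonds M_m and their chain-products are modular).
Total violating triples: 0


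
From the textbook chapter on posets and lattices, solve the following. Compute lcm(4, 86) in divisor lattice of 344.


In a divisor lattice, join = lcm (least common multiple).
gcd(4,86) = 2
lcm(4,86) = 4*86/gcd = 344/2 = 172


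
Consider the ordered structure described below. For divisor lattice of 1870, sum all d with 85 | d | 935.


Interval [85,935] in divisors of 1870: [85, 935]
Sum = 1020


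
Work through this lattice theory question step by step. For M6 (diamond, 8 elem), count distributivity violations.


Distributive law: a ^ (b v c) = (a ^ b) v (a ^ c).
Check all 8^3 = 512 ordered triples (a,b,c).
  e.g. a=a1, b=a2, c=a3: lhs=a1 != rhs=0
  e.g. a=a1, b=a2, c=a4: lhs=a1 != rhs=0
Total violating triples: 120


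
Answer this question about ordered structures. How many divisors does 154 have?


Divisors of 154: [1, 2, 7, 11, 14, 22, 77, 154]
Count: 8


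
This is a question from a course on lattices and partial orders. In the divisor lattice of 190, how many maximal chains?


A maximal chain goes from the minimum element to a maximal element via cover relations.
Counting all min-to-max paths in the cover graph.
Total maximal chains: 6


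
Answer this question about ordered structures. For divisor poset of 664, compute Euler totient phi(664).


phi(n) = n * prod_{p|n} (1 - 1/p).
Prime divisors of 664: [2, 83]
phi(664) = 664 * (1 - 1/2) * (1 - 1/83)
phi(664) = 328


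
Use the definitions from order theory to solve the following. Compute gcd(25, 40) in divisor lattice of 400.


In a divisor lattice, meet = gcd (greatest common divisor).
By Euclidean algorithm or factoring: gcd(25,40) = 5


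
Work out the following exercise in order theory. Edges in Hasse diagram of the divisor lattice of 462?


A cover relation a -< b holds when a < b with no c strictly between.
Cover relations:
  1 -< 2
  1 -< 3
  1 -< 7
  1 -< 11
  2 -< 6
  2 -< 14
  2 -< 22
  3 -< 6
  ...24 more
Total: 32


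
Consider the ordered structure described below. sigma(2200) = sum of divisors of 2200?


sigma(n) = sum of divisors.
Divisors of 2200: [1, 2, 4, 5, 8, 10, 11, 20, 22, 25, 40, 44, 50, 55, 88, 100, 110, 200, 220, 275, 440, 550, 1100, 2200]
Sum = 5580


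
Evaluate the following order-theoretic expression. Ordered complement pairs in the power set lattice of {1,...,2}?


Complement pair (a,b): a meet b = bottom, a join b = top.
Here: A intersect B = {} and A union B = {1,...,2}.
Pairs found: ({},{1,2}), ({1},{2}), ({2},{1}), ({1,2},{})
Total ordered pairs: 4


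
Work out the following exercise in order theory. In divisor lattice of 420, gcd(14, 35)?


Meet=gcd.
gcd(14,35)=7


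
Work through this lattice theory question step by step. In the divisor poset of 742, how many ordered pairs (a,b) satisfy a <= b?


The order relation is {(a,b) : a <= b}, reflexive so it includes (a,a).
Examples: (1,1), (1,106), (1,14), (1,2), (1,371), ...
Total ordered pairs: 27


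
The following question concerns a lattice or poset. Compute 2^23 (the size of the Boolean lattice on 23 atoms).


Power set = 2^n.
2^23 = 8388608


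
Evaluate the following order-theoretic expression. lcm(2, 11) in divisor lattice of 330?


Join=lcm.
gcd(2,11)=1
lcm=22


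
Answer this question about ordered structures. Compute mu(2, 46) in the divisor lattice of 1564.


In a divisor lattice, mu(a,b) = mu(b/a) where mu is the classical Mobius function.
b/a = 46/2 = 23
Prime factorization of 23: primes [23]
23 is squarefree with 1 prime factor(s), so mu(23) = (-1)^1 = -1


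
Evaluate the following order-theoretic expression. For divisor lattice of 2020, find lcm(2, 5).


In a divisor lattice, join = lcm (least common multiple).
Compute lcm iteratively: start with first element, then lcm(current, next).
Elements: [2, 5]
lcm(2,5) = 10
Final lcm = 10


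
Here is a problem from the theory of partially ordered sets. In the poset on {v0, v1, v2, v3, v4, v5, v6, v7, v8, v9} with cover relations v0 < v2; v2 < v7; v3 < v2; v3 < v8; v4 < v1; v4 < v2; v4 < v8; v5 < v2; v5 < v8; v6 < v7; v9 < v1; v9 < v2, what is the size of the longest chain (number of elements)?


A chain is a totally ordered subset; we count the number of elements in a maximum chain.
Compute, for each element x, the size of the longest chain ending at x:
  v0: 1
  v3: 1
  v4: 1
  v5: 1
  v6: 1
  v9: 1
  ...
A maximum chain: v0 < v2 < v7
Number of elements in the longest chain: 3


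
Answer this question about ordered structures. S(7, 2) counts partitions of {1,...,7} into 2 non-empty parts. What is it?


S(n,k) = k*S(n-1,k) + S(n-1,k-1).
S(6,2) = 31, S(6,1) = 1
S(7,2) = 2*31 + 1 = 62 + 1
S(7,2) = 63


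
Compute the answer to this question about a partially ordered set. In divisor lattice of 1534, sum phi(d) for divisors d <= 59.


Divisors of 1534 up to 59: [1, 2, 13, 26, 59]
phi values: [1, 1, 12, 12, 58]
Sum = 84


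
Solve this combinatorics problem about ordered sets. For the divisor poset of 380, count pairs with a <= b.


The order relation is {(a,b) : a <= b}, reflexive so it includes (a,a).
Examples: (1,1), (1,10), (1,19), (1,190), (1,2), ...
Total ordered pairs: 54


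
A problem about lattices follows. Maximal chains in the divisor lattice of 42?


A maximal chain goes from the minimum element to a maximal element via cover relations.
Counting all min-to-max paths in the cover graph.
Total maximal chains: 6


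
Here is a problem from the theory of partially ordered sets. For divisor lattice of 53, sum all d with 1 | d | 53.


Interval [1,53] in divisors of 53: [1, 53]
Sum = 54


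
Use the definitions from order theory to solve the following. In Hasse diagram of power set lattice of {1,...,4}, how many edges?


A cover relation a -< b holds when a < b with no c strictly between.
Cover relations:
  {} -< {1}
  {} -< {2}
  {} -< {3}
  {} -< {4}
  {1} -< {1,2}
  {1} -< {1,3}
  {1} -< {1,4}
  {2} -< {1,2}
  ...24 more
Total: 32


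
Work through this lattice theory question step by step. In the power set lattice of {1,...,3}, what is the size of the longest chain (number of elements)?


A chain is a totally ordered subset; we count the number of elements in a maximum chain.
Compute, for each element x, the size of the longest chain ending at x:
  {}: 1
  {1}: 2
  {2}: 2
  {3}: 2
  {1,2}: 3
  {1,3}: 3
  ...
A maximum chain: {} < {1} < {1,2} < {1,2,3}
Number of elements in the longest chain: 4


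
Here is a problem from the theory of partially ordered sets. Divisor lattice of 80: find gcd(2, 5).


In a divisor lattice, meet = gcd (greatest common divisor).
By Euclidean algorithm or factoring: gcd(2,5) = 1


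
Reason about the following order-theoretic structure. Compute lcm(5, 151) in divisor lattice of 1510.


In a divisor lattice, join = lcm (least common multiple).
gcd(5,151) = 1
lcm(5,151) = 5*151/gcd = 755/1 = 755


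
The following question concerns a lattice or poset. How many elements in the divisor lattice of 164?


Divisors of 164: [1, 2, 4, 41, 82, 164]
Count: 6


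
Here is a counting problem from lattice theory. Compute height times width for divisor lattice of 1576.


Height = length of longest chain minus 1; width = size of largest antichain.
A maximum chain: 1 | 197 | 394 | 788 | 1576  (height 4).
A maximum antichain: {2, 197}  (width 2).
Product = 4 * 2 = 8


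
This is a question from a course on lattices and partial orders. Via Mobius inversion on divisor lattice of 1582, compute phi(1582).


phi(n) = n * prod_{p|n} (1 - 1/p).
Prime divisors of 1582: [2, 7, 113]
phi(1582) = 1582 * (1 - 1/2) * (1 - 1/7) * (1 - 1/113)
phi(1582) = 672


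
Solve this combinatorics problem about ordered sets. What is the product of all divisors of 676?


Divisors of 676: [1, 2, 4, 13, 26, 52, 169, 338, 676]
Product = n^(d(n)/2) = 676^(9/2)
Product = 5429503678976


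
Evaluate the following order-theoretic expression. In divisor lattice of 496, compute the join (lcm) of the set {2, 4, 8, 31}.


In a divisor lattice, join = lcm (least common multiple).
Compute lcm iteratively: start with first element, then lcm(current, next).
Elements: [2, 4, 8, 31]
lcm(2,4) = 4
lcm(4,8) = 8
lcm(8,31) = 248
Final lcm = 248


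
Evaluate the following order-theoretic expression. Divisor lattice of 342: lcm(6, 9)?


Join=lcm.
gcd(6,9)=3
lcm=18


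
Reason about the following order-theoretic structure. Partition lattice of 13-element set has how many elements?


B(n) = number of set partitions of an n-element set.
B(n) satisfies the recurrence: B(n+1) = sum_k C(n,k)*B(k).
B(13) = 27644437


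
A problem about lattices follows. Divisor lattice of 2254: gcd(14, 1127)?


Meet=gcd.
gcd(14,1127)=7


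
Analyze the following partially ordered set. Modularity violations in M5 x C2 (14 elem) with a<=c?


Modular law: if a <= c then a v (b ^ c) = (a v b) ^ c.
Check all triples (a,b,c) with a <= c among 14 elements.
This lattice is modular (diamonds M_m and their chain-products are modular).
Total violating triples: 0


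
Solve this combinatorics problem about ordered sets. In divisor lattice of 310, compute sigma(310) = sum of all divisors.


sigma(n) = sum of divisors.
Divisors of 310: [1, 2, 5, 10, 31, 62, 155, 310]
Sum = 576


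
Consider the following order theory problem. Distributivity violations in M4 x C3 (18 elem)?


Distributive law: a ^ (b v c) = (a ^ b) v (a ^ c).
Check all 18^3 = 5832 ordered triples (a,b,c).
  e.g. a=(a1,0), b=(a2,0), c=(a3,0): lhs=(a1,0) != rhs=(0,0)
  e.g. a=(a1,0), b=(a2,0), c=(a3,1): lhs=(a1,0) != rhs=(0,0)
Total violating triples: 648


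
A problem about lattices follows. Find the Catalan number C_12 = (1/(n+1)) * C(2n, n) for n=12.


C(n) = C(2n, n) / (n+1).
C(24, 12) = 2704156
C(12) = 2704156 / 13 = 208012


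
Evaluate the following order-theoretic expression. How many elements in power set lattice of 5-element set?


Power set = 2^n.
2^5 = 32


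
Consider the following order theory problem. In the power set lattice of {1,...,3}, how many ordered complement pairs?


Complement pair (a,b): a meet b = bottom, a join b = top.
Here: A intersect B = {} and A union B = {1,...,3}.
Pairs found: ({},{1,2,3}), ({1},{2,3}), ({2},{1,3}), ({3},{1,2}), ... (4 more)
Total ordered pairs: 8


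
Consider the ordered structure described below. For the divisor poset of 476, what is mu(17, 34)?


In a divisor lattice, mu(a,b) = mu(b/a) where mu is the classical Mobius function.
b/a = 34/17 = 2
Prime factorization of 2: primes [2]
2 is squarefree with 1 prime factor(s), so mu(2) = (-1)^1 = -1


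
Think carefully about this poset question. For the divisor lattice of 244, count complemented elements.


An element a is complemented if some b has a meet b = bottom, a join b = top.
a is complemented iff gcd(a, n/a)=1, i.e. a is a unitary divisor of 244.
Complemented elements: 1, 4, 61, 244
Count: 4


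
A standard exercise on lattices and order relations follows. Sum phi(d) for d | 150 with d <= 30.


Divisors of 150 up to 30: [1, 2, 3, 5, 6, 10, 15, 25, 30]
phi values: [1, 1, 2, 4, 2, 4, 8, 20, 8]
Sum = 50


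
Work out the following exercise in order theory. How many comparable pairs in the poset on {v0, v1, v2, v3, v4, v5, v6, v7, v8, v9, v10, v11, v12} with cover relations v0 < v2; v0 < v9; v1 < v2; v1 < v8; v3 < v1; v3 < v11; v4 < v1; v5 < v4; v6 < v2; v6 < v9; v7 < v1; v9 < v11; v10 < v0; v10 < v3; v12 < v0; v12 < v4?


A comparable pair {a,b} has a < b or b < a in the order.
Count unordered pairs where one element is strictly below the other.
Examples: {v0,v2}, {v0,v9}, {v0,v10}, {v0,v11}, ...
Total comparable pairs: 37


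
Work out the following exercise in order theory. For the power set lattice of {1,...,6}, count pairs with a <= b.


The order relation is {(a,b) : a <= b}, reflexive so it includes (a,a).
Examples: ({},{}), ({},{1,2}), ({},{1,2,3}), ({},{1,2,3,4}), ({},{1,2,3,4,5}), ...
Total ordered pairs: 729


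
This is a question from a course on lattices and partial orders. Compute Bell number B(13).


B(n) = number of set partitions of an n-element set.
B(n) satisfies the recurrence: B(n+1) = sum_k C(n,k)*B(k).
B(13) = 27644437


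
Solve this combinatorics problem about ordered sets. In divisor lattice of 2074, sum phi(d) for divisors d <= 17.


Divisors of 2074 up to 17: [1, 2, 17]
phi values: [1, 1, 16]
Sum = 18


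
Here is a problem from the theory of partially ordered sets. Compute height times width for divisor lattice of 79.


Height = length of longest chain minus 1; width = size of largest antichain.
A maximum chain: 1 | 79  (height 1).
A maximum antichain: {1}  (width 1).
Product = 1 * 1 = 1


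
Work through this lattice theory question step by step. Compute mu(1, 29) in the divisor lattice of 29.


In a divisor lattice, mu(a,b) = mu(b/a) where mu is the classical Mobius function.
b/a = 29/1 = 29
Prime factorization of 29: primes [29]
29 is squarefree with 1 prime factor(s), so mu(29) = (-1)^1 = -1


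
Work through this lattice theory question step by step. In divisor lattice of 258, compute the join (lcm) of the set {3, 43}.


In a divisor lattice, join = lcm (least common multiple).
Compute lcm iteratively: start with first element, then lcm(current, next).
Elements: [3, 43]
lcm(3,43) = 129
Final lcm = 129


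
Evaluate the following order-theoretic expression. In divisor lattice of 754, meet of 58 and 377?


In a divisor lattice, meet = gcd (greatest common divisor).
By Euclidean algorithm or factoring: gcd(58,377) = 29


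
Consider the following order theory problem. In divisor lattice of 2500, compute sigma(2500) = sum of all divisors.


sigma(n) = sum of divisors.
Divisors of 2500: [1, 2, 4, 5, 10, 20, 25, 50, 100, 125, 250, 500, 625, 1250, 2500]
Sum = 5467


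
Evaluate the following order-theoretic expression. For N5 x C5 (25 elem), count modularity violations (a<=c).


Modular law: if a <= c then a v (b ^ c) = (a v b) ^ c.
Check all triples (a,b,c) with a <= c among 25 elements.
  e.g. a=(a,0), b=(c,0), c=(b,0): lhs=(a,0) != rhs=(b,0)
  e.g. a=(a,0), b=(c,1), c=(b,0): lhs=(a,0) != rhs=(b,0)
Total violating triples: 75


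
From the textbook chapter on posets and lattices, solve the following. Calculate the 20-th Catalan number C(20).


C(n) = C(2n, n) / (n+1).
C(40, 20) = 137846528820
C(20) = 137846528820 / 21 = 6564120420


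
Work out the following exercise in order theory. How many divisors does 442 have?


Divisors of 442: [1, 2, 13, 17, 26, 34, 221, 442]
Count: 8


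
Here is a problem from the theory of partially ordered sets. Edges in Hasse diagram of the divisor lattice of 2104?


A cover relation a -< b holds when a < b with no c strictly between.
Cover relations:
  1 -< 2
  1 -< 263
  2 -< 4
  2 -< 526
  4 -< 8
  4 -< 1052
  8 -< 2104
  263 -< 526
  ...2 more
Total: 10


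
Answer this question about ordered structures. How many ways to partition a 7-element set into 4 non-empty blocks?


S(n,k) = k*S(n-1,k) + S(n-1,k-1).
S(6,4) = 65, S(6,3) = 90
S(7,4) = 4*65 + 90 = 260 + 90
S(7,4) = 350


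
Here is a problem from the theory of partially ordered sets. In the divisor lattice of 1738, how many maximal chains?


A maximal chain goes from the minimum element to a maximal element via cover relations.
Counting all min-to-max paths in the cover graph.
Total maximal chains: 6


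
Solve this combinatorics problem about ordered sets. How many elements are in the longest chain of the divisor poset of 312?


A chain is a totally ordered subset; we count the number of elements in a maximum chain.
Compute, for each element x, the size of the longest chain ending at x:
  1: 1
  2: 2
  3: 2
  13: 2
  4: 3
  6: 3
  ...
A maximum chain: 1 < 2 < 4 < 8 < 24 < 312
Number of elements in the longest chain: 6


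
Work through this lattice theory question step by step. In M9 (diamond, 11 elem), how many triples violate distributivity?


Distributive law: a ^ (b v c) = (a ^ b) v (a ^ c).
Check all 11^3 = 1331 ordered triples (a,b,c).
  e.g. a=a1, b=a2, c=a3: lhs=a1 != rhs=0
  e.g. a=a1, b=a2, c=a4: lhs=a1 != rhs=0
Total violating triples: 504


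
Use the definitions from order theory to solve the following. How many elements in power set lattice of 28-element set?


Power set = 2^n.
2^28 = 268435456


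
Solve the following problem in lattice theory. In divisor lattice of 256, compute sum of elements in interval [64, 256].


Interval [64,256] in divisors of 256: [64, 128, 256]
Sum = 448


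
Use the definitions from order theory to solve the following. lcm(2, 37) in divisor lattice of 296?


Join=lcm.
gcd(2,37)=1
lcm=74


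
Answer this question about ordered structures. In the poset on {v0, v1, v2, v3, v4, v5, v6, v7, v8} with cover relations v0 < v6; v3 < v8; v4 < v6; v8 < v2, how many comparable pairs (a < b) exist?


A comparable pair {a,b} has a < b or b < a in the order.
Count unordered pairs where one element is strictly below the other.
Examples: {v0,v6}, {v2,v3}, {v2,v8}, {v3,v8}, ...
Total comparable pairs: 5


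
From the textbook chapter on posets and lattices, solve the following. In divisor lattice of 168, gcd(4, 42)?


Meet=gcd.
gcd(4,42)=2


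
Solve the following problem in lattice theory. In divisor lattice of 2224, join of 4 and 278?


In a divisor lattice, join = lcm (least common multiple).
gcd(4,278) = 2
lcm(4,278) = 4*278/gcd = 1112/2 = 556


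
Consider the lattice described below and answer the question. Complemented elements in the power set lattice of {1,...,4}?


An element a is complemented if some b has a meet b = bottom, a join b = top.
every subset A has complement S\A, so all elements are complemented.
Complemented elements: {}, {1}, {2}, {3}, {4}, {1,2}, ... (10 more)
Count: 16


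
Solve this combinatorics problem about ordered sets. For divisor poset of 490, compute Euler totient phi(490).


phi(n) = n * prod_{p|n} (1 - 1/p).
Prime divisors of 490: [2, 5, 7]
phi(490) = 490 * (1 - 1/2) * (1 - 1/5) * (1 - 1/7)
phi(490) = 168


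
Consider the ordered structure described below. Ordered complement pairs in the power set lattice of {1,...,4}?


Complement pair (a,b): a meet b = bottom, a join b = top.
Here: A intersect B = {} and A union B = {1,...,4}.
Pairs found: ({},{1,2,3,4}), ({1},{2,3,4}), ({2},{1,3,4}), ({3},{1,2,4}), ... (12 more)
Total ordered pairs: 16


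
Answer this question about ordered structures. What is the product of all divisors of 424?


Divisors of 424: [1, 2, 4, 8, 53, 106, 212, 424]
Product = n^(d(n)/2) = 424^(8/2)
Product = 32319410176


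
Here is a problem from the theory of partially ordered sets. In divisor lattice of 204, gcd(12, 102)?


Meet=gcd.
gcd(12,102)=6


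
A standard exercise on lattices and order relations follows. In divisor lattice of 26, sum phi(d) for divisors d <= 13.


Divisors of 26 up to 13: [1, 2, 13]
phi values: [1, 1, 12]
Sum = 14


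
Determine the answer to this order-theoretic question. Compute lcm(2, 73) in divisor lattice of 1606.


In a divisor lattice, join = lcm (least common multiple).
gcd(2,73) = 1
lcm(2,73) = 2*73/gcd = 146/1 = 146


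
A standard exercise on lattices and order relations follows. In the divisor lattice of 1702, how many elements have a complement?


An element a is complemented if some b has a meet b = bottom, a join b = top.
a is complemented iff gcd(a, n/a)=1, i.e. a is a unitary divisor of 1702.
Complemented elements: 1, 2, 23, 37, 46, 74, ... (2 more)
Count: 8


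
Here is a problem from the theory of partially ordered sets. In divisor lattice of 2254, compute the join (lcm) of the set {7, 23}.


In a divisor lattice, join = lcm (least common multiple).
Compute lcm iteratively: start with first element, then lcm(current, next).
Elements: [7, 23]
lcm(7,23) = 161
Final lcm = 161


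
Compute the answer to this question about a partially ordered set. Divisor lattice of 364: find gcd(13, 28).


In a divisor lattice, meet = gcd (greatest common divisor).
By Euclidean algorithm or factoring: gcd(13,28) = 1


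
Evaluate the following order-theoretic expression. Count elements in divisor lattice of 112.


Divisors of 112: [1, 2, 4, 7, 8, 14, 16, 28, 56, 112]
Count: 10


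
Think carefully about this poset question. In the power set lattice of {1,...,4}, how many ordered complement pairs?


Complement pair (a,b): a meet b = bottom, a join b = top.
Here: A intersect B = {} and A union B = {1,...,4}.
Pairs found: ({},{1,2,3,4}), ({1},{2,3,4}), ({2},{1,3,4}), ({3},{1,2,4}), ... (12 more)
Total ordered pairs: 16


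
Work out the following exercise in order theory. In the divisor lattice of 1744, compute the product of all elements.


Divisors of 1744: [1, 2, 4, 8, 16, 109, 218, 436, 872, 1744]
Product = n^(d(n)/2) = 1744^(10/2)
Product = 16133641521332224


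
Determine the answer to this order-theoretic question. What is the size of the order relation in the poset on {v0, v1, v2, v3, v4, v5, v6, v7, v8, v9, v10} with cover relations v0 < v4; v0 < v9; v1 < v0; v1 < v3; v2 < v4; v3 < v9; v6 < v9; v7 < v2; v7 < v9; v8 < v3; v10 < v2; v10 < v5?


The order relation is {(a,b) : a <= b}, reflexive so it includes (a,a).
Examples: (v0,v0), (v0,v4), (v0,v9), (v1,v0), (v1,v1), ...
Total ordered pairs: 28


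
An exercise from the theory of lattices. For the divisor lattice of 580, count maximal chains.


A maximal chain goes from the minimum element to a maximal element via cover relations.
Counting all min-to-max paths in the cover graph.
Total maximal chains: 12


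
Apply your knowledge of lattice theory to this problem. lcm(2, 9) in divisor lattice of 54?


Join=lcm.
gcd(2,9)=1
lcm=18


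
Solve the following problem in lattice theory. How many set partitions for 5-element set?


B(n) = number of set partitions of an n-element set.
B(n) satisfies the recurrence: B(n+1) = sum_k C(n,k)*B(k).
B(5) = 52


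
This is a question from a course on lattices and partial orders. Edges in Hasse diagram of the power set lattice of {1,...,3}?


A cover relation a -< b holds when a < b with no c strictly between.
Cover relations:
  {} -< {1}
  {} -< {2}
  {} -< {3}
  {1} -< {1,2}
  {1} -< {1,3}
  {2} -< {1,2}
  {2} -< {2,3}
  {3} -< {1,3}
  ...4 more
Total: 12


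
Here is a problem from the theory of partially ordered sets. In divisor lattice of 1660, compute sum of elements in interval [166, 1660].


Interval [166,1660] in divisors of 1660: [166, 332, 830, 1660]
Sum = 2988


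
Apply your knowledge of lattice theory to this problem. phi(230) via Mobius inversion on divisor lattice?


phi(n) = n * prod_{p|n} (1 - 1/p).
Prime divisors of 230: [2, 5, 23]
phi(230) = 230 * (1 - 1/2) * (1 - 1/5) * (1 - 1/23)
phi(230) = 88


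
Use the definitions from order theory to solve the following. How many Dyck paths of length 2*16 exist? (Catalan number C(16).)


C(n) = C(2n, n) / (n+1).
C(32, 16) = 601080390
C(16) = 601080390 / 17 = 35357670


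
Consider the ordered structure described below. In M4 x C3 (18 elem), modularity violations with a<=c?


Modular law: if a <= c then a v (b ^ c) = (a v b) ^ c.
Check all triples (a,b,c) with a <= c among 18 elements.
This lattice is modular (diamonds M_m and their chain-products are modular).
Total violating triples: 0


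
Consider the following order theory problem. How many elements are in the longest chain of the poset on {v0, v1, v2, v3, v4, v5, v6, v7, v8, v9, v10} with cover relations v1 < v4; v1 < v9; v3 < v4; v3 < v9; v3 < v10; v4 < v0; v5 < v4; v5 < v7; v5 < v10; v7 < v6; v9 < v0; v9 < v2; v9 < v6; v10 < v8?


A chain is a totally ordered subset; we count the number of elements in a maximum chain.
Compute, for each element x, the size of the longest chain ending at x:
  v1: 1
  v3: 1
  v5: 1
  v7: 2
  v9: 2
  v10: 2
  ...
A maximum chain: v1 < v4 < v0
Number of elements in the longest chain: 3


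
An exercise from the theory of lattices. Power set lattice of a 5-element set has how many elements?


Power set = 2^n.
2^5 = 32


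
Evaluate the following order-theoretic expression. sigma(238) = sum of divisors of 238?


sigma(n) = sum of divisors.
Divisors of 238: [1, 2, 7, 14, 17, 34, 119, 238]
Sum = 432


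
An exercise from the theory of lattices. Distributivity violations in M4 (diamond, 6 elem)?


Distributive law: a ^ (b v c) = (a ^ b) v (a ^ c).
Check all 6^3 = 216 ordered triples (a,b,c).
  e.g. a=a1, b=a2, c=a3: lhs=a1 != rhs=0
  e.g. a=a1, b=a2, c=a4: lhs=a1 != rhs=0
Total violating triples: 24


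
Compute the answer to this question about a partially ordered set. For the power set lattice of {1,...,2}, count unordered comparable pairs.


A comparable pair {a,b} has a < b or b < a in the order.
Count unordered pairs where one element is strictly below the other.
Examples: {{},{1}}, {{},{2}}, {{},{1,2}}, {{1},{1,2}}, ...
Total comparable pairs: 5


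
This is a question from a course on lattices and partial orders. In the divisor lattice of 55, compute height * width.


Height = length of longest chain minus 1; width = size of largest antichain.
A maximum chain: 1 | 11 | 55  (height 2).
A maximum antichain: {5, 11}  (width 2).
Product = 2 * 2 = 4


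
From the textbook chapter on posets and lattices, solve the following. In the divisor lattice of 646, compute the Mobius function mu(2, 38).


In a divisor lattice, mu(a,b) = mu(b/a) where mu is the classical Mobius function.
b/a = 38/2 = 19
Prime factorization of 19: primes [19]
19 is squarefree with 1 prime factor(s), so mu(19) = (-1)^1 = -1


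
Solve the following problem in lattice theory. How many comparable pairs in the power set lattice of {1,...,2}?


A comparable pair {a,b} has a < b or b < a in the order.
Count unordered pairs where one element is strictly below the other.
Examples: {{},{1}}, {{},{2}}, {{},{1,2}}, {{1},{1,2}}, ...
Total comparable pairs: 5


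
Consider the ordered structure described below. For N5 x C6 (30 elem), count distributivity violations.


Distributive law: a ^ (b v c) = (a ^ b) v (a ^ c).
Check all 30^3 = 27000 ordered triples (a,b,c).
  e.g. a=(b,0), b=(a,0), c=(c,0): lhs=(b,0) != rhs=(a,0)
  e.g. a=(b,0), b=(a,0), c=(c,1): lhs=(b,0) != rhs=(a,0)
Total violating triples: 432


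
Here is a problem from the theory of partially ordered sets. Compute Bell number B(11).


B(n) = number of set partitions of an n-element set.
B(n) satisfies the recurrence: B(n+1) = sum_k C(n,k)*B(k).
B(11) = 678570


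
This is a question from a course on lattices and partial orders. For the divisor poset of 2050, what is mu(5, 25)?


In a divisor lattice, mu(a,b) = mu(b/a) where mu is the classical Mobius function.
b/a = 25/5 = 5
Prime factorization of 5: primes [5]
5 is squarefree with 1 prime factor(s), so mu(5) = (-1)^1 = -1


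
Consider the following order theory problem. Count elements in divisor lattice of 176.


Divisors of 176: [1, 2, 4, 8, 11, 16, 22, 44, 88, 176]
Count: 10


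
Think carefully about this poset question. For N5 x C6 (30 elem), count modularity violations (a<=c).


Modular law: if a <= c then a v (b ^ c) = (a v b) ^ c.
Check all triples (a,b,c) with a <= c among 30 elements.
  e.g. a=(a,0), b=(c,0), c=(b,0): lhs=(a,0) != rhs=(b,0)
  e.g. a=(a,0), b=(c,1), c=(b,0): lhs=(a,0) != rhs=(b,0)
Total violating triples: 126


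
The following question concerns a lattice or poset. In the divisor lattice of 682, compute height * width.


Height = length of longest chain minus 1; width = size of largest antichain.
A maximum chain: 1 | 31 | 341 | 682  (height 3).
A maximum antichain: {2, 11, 31}  (width 3).
Product = 3 * 3 = 9


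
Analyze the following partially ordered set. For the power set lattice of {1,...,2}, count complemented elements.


An element a is complemented if some b has a meet b = bottom, a join b = top.
every subset A has complement S\A, so all elements are complemented.
Complemented elements: {}, {1}, {2}, {1,2}
Count: 4


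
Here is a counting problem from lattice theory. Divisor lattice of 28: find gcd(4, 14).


In a divisor lattice, meet = gcd (greatest common divisor).
By Euclidean algorithm or factoring: gcd(4,14) = 2


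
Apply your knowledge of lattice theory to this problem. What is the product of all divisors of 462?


Divisors of 462: [1, 2, 3, 6, 7, 11, 14, 21, 22, 33, 42, 66, 77, 154, 231, 462]
Product = n^(d(n)/2) = 462^(16/2)
Product = 2075562447064149770496


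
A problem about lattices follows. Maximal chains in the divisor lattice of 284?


A maximal chain goes from the minimum element to a maximal element via cover relations.
Counting all min-to-max paths in the cover graph.
Total maximal chains: 3


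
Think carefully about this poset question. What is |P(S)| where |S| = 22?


Power set = 2^n.
2^22 = 4194304


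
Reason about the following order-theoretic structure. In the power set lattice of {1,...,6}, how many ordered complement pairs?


Complement pair (a,b): a meet b = bottom, a join b = top.
Here: A intersect B = {} and A union B = {1,...,6}.
Pairs found: ({},{1,2,3,4,5,6}), ({1},{2,3,4,5,6}), ({2},{1,3,4,5,6}), ({3},{1,2,4,5,6}), ... (60 more)
Total ordered pairs: 64


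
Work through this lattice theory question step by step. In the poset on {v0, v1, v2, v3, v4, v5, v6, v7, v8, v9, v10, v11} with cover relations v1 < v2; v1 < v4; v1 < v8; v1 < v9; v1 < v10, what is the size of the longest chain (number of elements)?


A chain is a totally ordered subset; we count the number of elements in a maximum chain.
Compute, for each element x, the size of the longest chain ending at x:
  v0: 1
  v1: 1
  v3: 1
  v5: 1
  v6: 1
  v7: 1
  ...
A maximum chain: v1 < v2
Number of elements in the longest chain: 2


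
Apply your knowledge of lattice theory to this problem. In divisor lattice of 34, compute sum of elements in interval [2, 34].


Interval [2,34] in divisors of 34: [2, 34]
Sum = 36


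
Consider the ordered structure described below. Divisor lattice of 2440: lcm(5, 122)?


Join=lcm.
gcd(5,122)=1
lcm=610


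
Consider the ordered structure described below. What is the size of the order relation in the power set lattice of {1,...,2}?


The order relation is {(a,b) : a <= b}, reflexive so it includes (a,a).
Examples: ({},{}), ({},{1,2}), ({},{1}), ({},{2}), ({1,2},{1,2}), ...
Total ordered pairs: 9


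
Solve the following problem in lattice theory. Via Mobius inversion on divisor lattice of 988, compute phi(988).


phi(n) = n * prod_{p|n} (1 - 1/p).
Prime divisors of 988: [2, 13, 19]
phi(988) = 988 * (1 - 1/2) * (1 - 1/13) * (1 - 1/19)
phi(988) = 432


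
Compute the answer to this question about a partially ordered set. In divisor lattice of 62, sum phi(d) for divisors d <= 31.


Divisors of 62 up to 31: [1, 2, 31]
phi values: [1, 1, 30]
Sum = 32


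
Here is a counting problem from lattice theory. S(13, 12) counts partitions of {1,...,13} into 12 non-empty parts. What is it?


S(n,k) = k*S(n-1,k) + S(n-1,k-1).
S(12,12) = 1, S(12,11) = 66
S(13,12) = 12*1 + 66 = 12 + 66
S(13,12) = 78


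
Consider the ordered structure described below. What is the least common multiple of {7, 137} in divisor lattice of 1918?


In a divisor lattice, join = lcm (least common multiple).
Compute lcm iteratively: start with first element, then lcm(current, next).
Elements: [7, 137]
lcm(7,137) = 959
Final lcm = 959


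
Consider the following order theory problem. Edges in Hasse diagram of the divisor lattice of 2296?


A cover relation a -< b holds when a < b with no c strictly between.
Cover relations:
  1 -< 2
  1 -< 7
  1 -< 41
  2 -< 4
  2 -< 14
  2 -< 82
  4 -< 8
  4 -< 28
  ...20 more
Total: 28


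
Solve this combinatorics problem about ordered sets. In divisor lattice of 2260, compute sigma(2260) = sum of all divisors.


sigma(n) = sum of divisors.
Divisors of 2260: [1, 2, 4, 5, 10, 20, 113, 226, 452, 565, 1130, 2260]
Sum = 4788


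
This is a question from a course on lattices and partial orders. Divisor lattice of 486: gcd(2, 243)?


Meet=gcd.
gcd(2,243)=1


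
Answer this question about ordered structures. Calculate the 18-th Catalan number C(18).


C(n) = C(2n, n) / (n+1).
C(36, 18) = 9075135300
C(18) = 9075135300 / 19 = 477638700


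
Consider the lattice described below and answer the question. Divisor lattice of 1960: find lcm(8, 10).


In a divisor lattice, join = lcm (least common multiple).
gcd(8,10) = 2
lcm(8,10) = 8*10/gcd = 80/2 = 40


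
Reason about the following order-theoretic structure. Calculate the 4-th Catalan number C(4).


C(n) = C(2n, n) / (n+1).
C(8, 4) = 70
C(4) = 70 / 5 = 14


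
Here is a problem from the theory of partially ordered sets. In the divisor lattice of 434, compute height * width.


Height = length of longest chain minus 1; width = size of largest antichain.
A maximum chain: 1 | 31 | 217 | 434  (height 3).
A maximum antichain: {2, 7, 31}  (width 3).
Product = 3 * 3 = 9


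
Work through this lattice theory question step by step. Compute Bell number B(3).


B(n) = number of set partitions of an n-element set.
B(n) satisfies the recurrence: B(n+1) = sum_k C(n,k)*B(k).
B(3) = 5


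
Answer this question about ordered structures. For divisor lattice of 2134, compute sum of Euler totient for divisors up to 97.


Divisors of 2134 up to 97: [1, 2, 11, 22, 97]
phi values: [1, 1, 10, 10, 96]
Sum = 118


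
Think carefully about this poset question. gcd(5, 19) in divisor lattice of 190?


Meet=gcd.
gcd(5,19)=1


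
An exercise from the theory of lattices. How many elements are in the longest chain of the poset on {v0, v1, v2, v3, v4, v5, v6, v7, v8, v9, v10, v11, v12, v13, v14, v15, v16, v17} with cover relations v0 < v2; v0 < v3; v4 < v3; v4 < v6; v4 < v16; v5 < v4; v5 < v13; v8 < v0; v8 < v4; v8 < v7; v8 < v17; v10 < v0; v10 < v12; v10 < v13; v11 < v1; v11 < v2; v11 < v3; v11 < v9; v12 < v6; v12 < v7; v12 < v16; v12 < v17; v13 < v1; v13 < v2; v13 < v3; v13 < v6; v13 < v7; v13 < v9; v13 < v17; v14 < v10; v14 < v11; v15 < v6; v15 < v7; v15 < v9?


A chain is a totally ordered subset; we count the number of elements in a maximum chain.
Compute, for each element x, the size of the longest chain ending at x:
  v5: 1
  v8: 1
  v14: 1
  v15: 1
  v10: 2
  v11: 2
  ...
A maximum chain: v14 < v10 < v13 < v1
Number of elements in the longest chain: 4


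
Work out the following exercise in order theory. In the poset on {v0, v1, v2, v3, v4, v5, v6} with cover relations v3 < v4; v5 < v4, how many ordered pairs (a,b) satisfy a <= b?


The order relation is {(a,b) : a <= b}, reflexive so it includes (a,a).
Examples: (v0,v0), (v1,v1), (v2,v2), (v3,v3), (v3,v4), ...
Total ordered pairs: 9


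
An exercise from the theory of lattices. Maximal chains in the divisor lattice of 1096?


A maximal chain goes from the minimum element to a maximal element via cover relations.
Counting all min-to-max paths in the cover graph.
Total maximal chains: 4


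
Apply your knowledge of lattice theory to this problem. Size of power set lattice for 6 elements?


Power set = 2^n.
2^6 = 64


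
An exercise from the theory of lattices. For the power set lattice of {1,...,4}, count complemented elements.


An element a is complemented if some b has a meet b = bottom, a join b = top.
every subset A has complement S\A, so all elements are complemented.
Complemented elements: {}, {1}, {2}, {3}, {4}, {1,2}, ... (10 more)
Count: 16


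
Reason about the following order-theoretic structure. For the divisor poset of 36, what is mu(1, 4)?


In a divisor lattice, mu(a,b) = mu(b/a) where mu is the classical Mobius function.
b/a = 4/1 = 4
Prime factorization of 4: primes [2]
4 is not squarefree, so mu(4) = 0


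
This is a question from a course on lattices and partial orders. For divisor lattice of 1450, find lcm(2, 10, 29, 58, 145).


In a divisor lattice, join = lcm (least common multiple).
Compute lcm iteratively: start with first element, then lcm(current, next).
Elements: [2, 10, 29, 58, 145]
lcm(2,10) = 10
lcm(10,29) = 290
lcm(290,58) = 290
lcm(290,145) = 290
Final lcm = 290


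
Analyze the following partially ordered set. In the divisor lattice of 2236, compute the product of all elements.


Divisors of 2236: [1, 2, 4, 13, 26, 43, 52, 86, 172, 559, 1118, 2236]
Product = n^(d(n)/2) = 2236^(12/2)
Product = 124977201386211905536


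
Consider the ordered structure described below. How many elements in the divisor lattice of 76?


Divisors of 76: [1, 2, 4, 19, 38, 76]
Count: 6


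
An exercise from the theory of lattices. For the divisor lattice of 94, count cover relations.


A cover relation a -< b holds when a < b with no c strictly between.
Cover relations:
  1 -< 2
  1 -< 47
  2 -< 94
  47 -< 94
Total: 4


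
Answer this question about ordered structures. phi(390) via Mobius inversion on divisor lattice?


phi(n) = n * prod_{p|n} (1 - 1/p).
Prime divisors of 390: [2, 3, 5, 13]
phi(390) = 390 * (1 - 1/2) * (1 - 1/3) * (1 - 1/5) * (1 - 1/13)
phi(390) = 96


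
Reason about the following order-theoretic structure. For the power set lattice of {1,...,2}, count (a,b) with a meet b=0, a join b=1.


Complement pair (a,b): a meet b = bottom, a join b = top.
Here: A intersect B = {} and A union B = {1,...,2}.
Pairs found: ({},{1,2}), ({1},{2}), ({2},{1}), ({1,2},{})
Total ordered pairs: 4


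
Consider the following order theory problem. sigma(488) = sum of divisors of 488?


sigma(n) = sum of divisors.
Divisors of 488: [1, 2, 4, 8, 61, 122, 244, 488]
Sum = 930


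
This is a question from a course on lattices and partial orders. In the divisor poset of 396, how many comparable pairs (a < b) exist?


A comparable pair {a,b} has a < b or b < a in the order.
Count unordered pairs where one element is strictly below the other.
Examples: {1,2}, {1,3}, {1,4}, {1,6}, ...
Total comparable pairs: 90
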